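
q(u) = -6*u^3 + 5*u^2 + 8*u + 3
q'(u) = -18*u^2 + 10*u + 8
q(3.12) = -105.60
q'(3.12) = -136.02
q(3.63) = -189.07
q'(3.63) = -192.88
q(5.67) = -884.60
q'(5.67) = -513.98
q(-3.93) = 412.98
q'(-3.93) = -309.31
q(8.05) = -2738.55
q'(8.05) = -1077.94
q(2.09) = -13.22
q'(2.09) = -49.73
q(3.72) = -206.92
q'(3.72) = -203.89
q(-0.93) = 4.71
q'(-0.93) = -16.87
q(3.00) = -90.00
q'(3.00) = -124.00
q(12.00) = -9549.00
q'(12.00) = -2464.00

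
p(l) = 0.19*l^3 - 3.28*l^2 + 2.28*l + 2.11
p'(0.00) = 2.28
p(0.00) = 2.11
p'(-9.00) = 107.49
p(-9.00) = -422.60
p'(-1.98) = 17.50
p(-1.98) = -16.74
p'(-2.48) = 22.05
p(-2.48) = -26.62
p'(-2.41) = 21.40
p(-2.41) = -25.09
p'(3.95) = -14.74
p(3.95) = -28.35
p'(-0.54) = 5.99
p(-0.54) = -0.11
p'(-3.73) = 34.68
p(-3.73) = -61.89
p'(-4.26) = 40.57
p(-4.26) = -81.82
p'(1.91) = -8.17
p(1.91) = -4.18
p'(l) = 0.57*l^2 - 6.56*l + 2.28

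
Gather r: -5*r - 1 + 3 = 2 - 5*r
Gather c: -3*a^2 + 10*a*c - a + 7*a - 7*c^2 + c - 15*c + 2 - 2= -3*a^2 + 6*a - 7*c^2 + c*(10*a - 14)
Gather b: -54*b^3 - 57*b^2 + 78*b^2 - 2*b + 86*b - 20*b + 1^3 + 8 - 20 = -54*b^3 + 21*b^2 + 64*b - 11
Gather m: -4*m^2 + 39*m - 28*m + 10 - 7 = -4*m^2 + 11*m + 3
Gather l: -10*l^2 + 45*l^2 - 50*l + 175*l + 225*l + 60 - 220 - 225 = 35*l^2 + 350*l - 385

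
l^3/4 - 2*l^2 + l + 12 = (l/4 + 1/2)*(l - 6)*(l - 4)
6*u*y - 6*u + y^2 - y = (6*u + y)*(y - 1)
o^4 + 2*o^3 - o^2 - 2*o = o*(o - 1)*(o + 1)*(o + 2)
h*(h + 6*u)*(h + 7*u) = h^3 + 13*h^2*u + 42*h*u^2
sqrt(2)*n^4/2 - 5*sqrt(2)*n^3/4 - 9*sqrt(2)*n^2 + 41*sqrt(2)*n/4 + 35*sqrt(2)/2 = (n - 5)*(n - 2)*(n + 7/2)*(sqrt(2)*n/2 + sqrt(2)/2)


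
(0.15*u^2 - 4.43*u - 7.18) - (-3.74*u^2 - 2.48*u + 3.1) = 3.89*u^2 - 1.95*u - 10.28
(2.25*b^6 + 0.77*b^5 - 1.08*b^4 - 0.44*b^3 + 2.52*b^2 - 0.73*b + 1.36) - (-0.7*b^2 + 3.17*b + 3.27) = 2.25*b^6 + 0.77*b^5 - 1.08*b^4 - 0.44*b^3 + 3.22*b^2 - 3.9*b - 1.91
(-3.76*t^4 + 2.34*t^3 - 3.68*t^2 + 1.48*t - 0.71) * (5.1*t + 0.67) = -19.176*t^5 + 9.4148*t^4 - 17.2002*t^3 + 5.0824*t^2 - 2.6294*t - 0.4757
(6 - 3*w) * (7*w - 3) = -21*w^2 + 51*w - 18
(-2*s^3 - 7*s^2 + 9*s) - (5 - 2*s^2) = -2*s^3 - 5*s^2 + 9*s - 5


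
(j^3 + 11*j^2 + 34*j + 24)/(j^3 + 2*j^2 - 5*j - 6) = (j^2 + 10*j + 24)/(j^2 + j - 6)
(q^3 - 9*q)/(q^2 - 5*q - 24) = q*(q - 3)/(q - 8)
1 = 1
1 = 1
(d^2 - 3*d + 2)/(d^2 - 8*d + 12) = (d - 1)/(d - 6)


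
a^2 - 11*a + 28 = (a - 7)*(a - 4)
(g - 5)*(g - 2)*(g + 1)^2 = g^4 - 5*g^3 - 3*g^2 + 13*g + 10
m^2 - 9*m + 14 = (m - 7)*(m - 2)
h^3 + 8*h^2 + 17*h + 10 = (h + 1)*(h + 2)*(h + 5)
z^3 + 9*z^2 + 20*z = z*(z + 4)*(z + 5)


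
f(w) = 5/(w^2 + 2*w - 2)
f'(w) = 5*(-2*w - 2)/(w^2 + 2*w - 2)^2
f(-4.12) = 0.74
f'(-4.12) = 0.69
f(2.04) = 0.80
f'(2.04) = -0.78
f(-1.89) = -2.26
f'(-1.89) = 1.83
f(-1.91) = -2.30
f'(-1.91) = 1.93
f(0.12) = -2.86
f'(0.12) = -3.68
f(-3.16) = 3.00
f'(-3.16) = 7.79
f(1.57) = 1.39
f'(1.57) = -1.98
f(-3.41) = 1.78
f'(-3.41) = 3.06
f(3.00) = 0.38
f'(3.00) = -0.24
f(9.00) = 0.05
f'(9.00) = -0.01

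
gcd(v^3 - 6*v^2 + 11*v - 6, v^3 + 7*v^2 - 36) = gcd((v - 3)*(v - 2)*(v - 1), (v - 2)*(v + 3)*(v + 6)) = v - 2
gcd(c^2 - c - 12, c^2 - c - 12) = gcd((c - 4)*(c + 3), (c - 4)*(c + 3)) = c^2 - c - 12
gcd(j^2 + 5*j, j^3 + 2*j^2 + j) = j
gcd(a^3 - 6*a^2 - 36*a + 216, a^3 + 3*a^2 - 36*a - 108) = a^2 - 36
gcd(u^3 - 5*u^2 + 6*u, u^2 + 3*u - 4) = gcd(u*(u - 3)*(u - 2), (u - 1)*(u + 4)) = 1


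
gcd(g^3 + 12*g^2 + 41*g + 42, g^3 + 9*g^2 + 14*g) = g^2 + 9*g + 14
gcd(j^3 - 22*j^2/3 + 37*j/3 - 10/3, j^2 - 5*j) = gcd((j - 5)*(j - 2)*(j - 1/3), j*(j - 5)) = j - 5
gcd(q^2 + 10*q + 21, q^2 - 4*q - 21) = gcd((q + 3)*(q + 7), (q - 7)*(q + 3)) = q + 3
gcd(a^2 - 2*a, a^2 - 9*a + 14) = a - 2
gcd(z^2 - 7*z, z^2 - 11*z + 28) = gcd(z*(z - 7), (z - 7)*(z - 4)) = z - 7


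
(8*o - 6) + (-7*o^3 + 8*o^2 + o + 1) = -7*o^3 + 8*o^2 + 9*o - 5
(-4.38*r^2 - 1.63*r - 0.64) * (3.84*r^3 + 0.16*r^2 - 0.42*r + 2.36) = -16.8192*r^5 - 6.96*r^4 - 0.8788*r^3 - 9.7546*r^2 - 3.578*r - 1.5104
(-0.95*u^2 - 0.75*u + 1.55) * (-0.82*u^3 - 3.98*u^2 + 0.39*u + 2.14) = 0.779*u^5 + 4.396*u^4 + 1.3435*u^3 - 8.4945*u^2 - 1.0005*u + 3.317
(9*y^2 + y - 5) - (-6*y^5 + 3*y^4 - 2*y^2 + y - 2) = 6*y^5 - 3*y^4 + 11*y^2 - 3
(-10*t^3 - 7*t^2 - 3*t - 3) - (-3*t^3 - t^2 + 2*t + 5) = -7*t^3 - 6*t^2 - 5*t - 8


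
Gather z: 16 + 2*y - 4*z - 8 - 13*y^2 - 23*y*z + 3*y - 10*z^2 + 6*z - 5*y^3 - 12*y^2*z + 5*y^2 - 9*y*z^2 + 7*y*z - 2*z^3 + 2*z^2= -5*y^3 - 8*y^2 + 5*y - 2*z^3 + z^2*(-9*y - 8) + z*(-12*y^2 - 16*y + 2) + 8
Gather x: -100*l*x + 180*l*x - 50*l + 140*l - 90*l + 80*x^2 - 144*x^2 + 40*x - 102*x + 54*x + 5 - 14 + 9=-64*x^2 + x*(80*l - 8)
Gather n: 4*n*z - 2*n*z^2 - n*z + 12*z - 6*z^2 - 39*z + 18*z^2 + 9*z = n*(-2*z^2 + 3*z) + 12*z^2 - 18*z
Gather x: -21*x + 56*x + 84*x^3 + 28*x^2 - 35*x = 84*x^3 + 28*x^2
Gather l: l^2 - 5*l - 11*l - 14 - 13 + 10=l^2 - 16*l - 17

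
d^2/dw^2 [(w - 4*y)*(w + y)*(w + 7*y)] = 6*w + 8*y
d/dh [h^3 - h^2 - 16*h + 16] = 3*h^2 - 2*h - 16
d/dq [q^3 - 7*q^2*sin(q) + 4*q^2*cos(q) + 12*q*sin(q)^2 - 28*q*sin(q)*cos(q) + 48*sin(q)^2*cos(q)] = -4*q^2*sin(q) - 7*q^2*cos(q) + 3*q^2 - 14*q*sin(q) + 12*q*sin(2*q) + 8*q*cos(q) - 28*q*cos(2*q) - 12*sin(q) - 14*sin(2*q) + 36*sin(3*q) - 6*cos(2*q) + 6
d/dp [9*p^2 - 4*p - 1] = 18*p - 4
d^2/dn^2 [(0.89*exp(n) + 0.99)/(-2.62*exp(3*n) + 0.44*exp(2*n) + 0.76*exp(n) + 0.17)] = (-24.437264*exp(6*n) - 58.083828*exp(5*n) + 5.29301599999999*exp(4*n) - 1.679742*exp(3*n) - 4.56225*exp(2*n) - 0.160628*exp(n) + 0.102187)*exp(n)/(17.984728*exp(9*n) - 9.061008*exp(8*n) - 14.129136*exp(7*n) + 1.67074*exp(6*n) + 5.274384*exp(5*n) + 1.169856*exp(4*n) - 0.55291*exp(3*n) - 0.332724*exp(2*n) - 0.065892*exp(n) - 0.004913)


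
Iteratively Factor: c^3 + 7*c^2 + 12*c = (c + 4)*(c^2 + 3*c) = (c + 3)*(c + 4)*(c)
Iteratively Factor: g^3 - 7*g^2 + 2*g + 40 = (g + 2)*(g^2 - 9*g + 20) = (g - 5)*(g + 2)*(g - 4)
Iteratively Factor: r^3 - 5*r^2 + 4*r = (r)*(r^2 - 5*r + 4) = r*(r - 4)*(r - 1)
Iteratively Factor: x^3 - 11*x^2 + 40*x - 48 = (x - 3)*(x^2 - 8*x + 16) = (x - 4)*(x - 3)*(x - 4)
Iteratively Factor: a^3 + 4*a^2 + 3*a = (a + 3)*(a^2 + a) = a*(a + 3)*(a + 1)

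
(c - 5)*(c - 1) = c^2 - 6*c + 5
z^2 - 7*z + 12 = (z - 4)*(z - 3)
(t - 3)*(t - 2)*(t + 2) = t^3 - 3*t^2 - 4*t + 12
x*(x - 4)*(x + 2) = x^3 - 2*x^2 - 8*x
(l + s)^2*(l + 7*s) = l^3 + 9*l^2*s + 15*l*s^2 + 7*s^3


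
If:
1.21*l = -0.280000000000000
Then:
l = -0.23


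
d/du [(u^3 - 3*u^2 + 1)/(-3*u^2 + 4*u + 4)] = (-3*u^4 + 8*u^3 - 18*u - 4)/(9*u^4 - 24*u^3 - 8*u^2 + 32*u + 16)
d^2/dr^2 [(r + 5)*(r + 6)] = 2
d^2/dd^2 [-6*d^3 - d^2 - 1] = -36*d - 2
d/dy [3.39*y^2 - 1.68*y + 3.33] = 6.78*y - 1.68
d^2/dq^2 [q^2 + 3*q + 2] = 2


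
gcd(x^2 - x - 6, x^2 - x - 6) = x^2 - x - 6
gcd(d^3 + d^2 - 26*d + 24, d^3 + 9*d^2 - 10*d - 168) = d^2 + 2*d - 24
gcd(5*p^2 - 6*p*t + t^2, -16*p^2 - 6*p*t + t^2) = 1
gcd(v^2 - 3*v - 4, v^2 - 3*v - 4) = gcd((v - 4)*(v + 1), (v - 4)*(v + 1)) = v^2 - 3*v - 4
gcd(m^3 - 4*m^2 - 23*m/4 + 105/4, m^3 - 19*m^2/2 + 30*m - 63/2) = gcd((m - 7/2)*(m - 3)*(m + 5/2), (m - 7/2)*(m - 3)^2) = m^2 - 13*m/2 + 21/2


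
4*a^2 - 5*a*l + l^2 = (-4*a + l)*(-a + l)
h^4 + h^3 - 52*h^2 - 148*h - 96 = (h - 8)*(h + 1)*(h + 2)*(h + 6)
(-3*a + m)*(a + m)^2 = -3*a^3 - 5*a^2*m - a*m^2 + m^3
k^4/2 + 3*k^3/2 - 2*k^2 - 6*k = k*(k/2 + 1)*(k - 2)*(k + 3)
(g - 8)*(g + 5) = g^2 - 3*g - 40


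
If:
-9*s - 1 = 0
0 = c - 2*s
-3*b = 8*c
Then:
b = 16/27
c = -2/9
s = -1/9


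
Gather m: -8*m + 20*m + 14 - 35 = 12*m - 21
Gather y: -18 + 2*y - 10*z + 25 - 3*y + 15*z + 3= -y + 5*z + 10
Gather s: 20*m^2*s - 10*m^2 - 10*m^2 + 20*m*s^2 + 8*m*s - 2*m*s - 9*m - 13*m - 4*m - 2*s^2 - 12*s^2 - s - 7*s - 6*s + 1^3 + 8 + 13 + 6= -20*m^2 - 26*m + s^2*(20*m - 14) + s*(20*m^2 + 6*m - 14) + 28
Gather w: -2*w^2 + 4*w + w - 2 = -2*w^2 + 5*w - 2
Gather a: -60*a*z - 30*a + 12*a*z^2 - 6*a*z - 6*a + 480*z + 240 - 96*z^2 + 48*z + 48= a*(12*z^2 - 66*z - 36) - 96*z^2 + 528*z + 288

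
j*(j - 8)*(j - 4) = j^3 - 12*j^2 + 32*j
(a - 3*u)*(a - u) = a^2 - 4*a*u + 3*u^2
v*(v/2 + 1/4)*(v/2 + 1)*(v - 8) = v^4/4 - 11*v^3/8 - 19*v^2/4 - 2*v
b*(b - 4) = b^2 - 4*b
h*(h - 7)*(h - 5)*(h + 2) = h^4 - 10*h^3 + 11*h^2 + 70*h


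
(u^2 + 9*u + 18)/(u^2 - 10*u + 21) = (u^2 + 9*u + 18)/(u^2 - 10*u + 21)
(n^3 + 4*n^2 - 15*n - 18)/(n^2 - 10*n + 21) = (n^2 + 7*n + 6)/(n - 7)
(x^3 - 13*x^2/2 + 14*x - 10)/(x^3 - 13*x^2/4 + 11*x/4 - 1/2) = 2*(2*x^2 - 9*x + 10)/(4*x^2 - 5*x + 1)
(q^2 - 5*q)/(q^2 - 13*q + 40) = q/(q - 8)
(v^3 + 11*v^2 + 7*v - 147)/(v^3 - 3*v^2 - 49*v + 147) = (v + 7)/(v - 7)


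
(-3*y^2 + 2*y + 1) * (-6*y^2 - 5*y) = 18*y^4 + 3*y^3 - 16*y^2 - 5*y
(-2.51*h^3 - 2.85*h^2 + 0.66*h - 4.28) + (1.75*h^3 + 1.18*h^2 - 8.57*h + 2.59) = -0.76*h^3 - 1.67*h^2 - 7.91*h - 1.69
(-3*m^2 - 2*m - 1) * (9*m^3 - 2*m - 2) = -27*m^5 - 18*m^4 - 3*m^3 + 10*m^2 + 6*m + 2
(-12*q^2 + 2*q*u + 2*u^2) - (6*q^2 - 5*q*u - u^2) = -18*q^2 + 7*q*u + 3*u^2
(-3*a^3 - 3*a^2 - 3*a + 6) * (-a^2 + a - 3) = 3*a^5 + 9*a^3 + 15*a - 18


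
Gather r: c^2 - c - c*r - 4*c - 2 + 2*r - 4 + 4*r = c^2 - 5*c + r*(6 - c) - 6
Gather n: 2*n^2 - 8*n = 2*n^2 - 8*n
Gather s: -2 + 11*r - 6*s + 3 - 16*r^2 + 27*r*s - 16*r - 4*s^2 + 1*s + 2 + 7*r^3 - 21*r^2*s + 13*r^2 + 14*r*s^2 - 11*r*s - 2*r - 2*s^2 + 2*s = 7*r^3 - 3*r^2 - 7*r + s^2*(14*r - 6) + s*(-21*r^2 + 16*r - 3) + 3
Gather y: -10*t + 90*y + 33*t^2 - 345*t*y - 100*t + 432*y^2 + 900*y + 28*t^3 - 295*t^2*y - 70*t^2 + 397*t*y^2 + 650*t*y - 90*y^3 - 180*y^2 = 28*t^3 - 37*t^2 - 110*t - 90*y^3 + y^2*(397*t + 252) + y*(-295*t^2 + 305*t + 990)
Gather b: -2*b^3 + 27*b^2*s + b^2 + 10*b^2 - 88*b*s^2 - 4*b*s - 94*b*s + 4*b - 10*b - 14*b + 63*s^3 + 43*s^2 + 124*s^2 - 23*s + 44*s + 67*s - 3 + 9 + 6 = -2*b^3 + b^2*(27*s + 11) + b*(-88*s^2 - 98*s - 20) + 63*s^3 + 167*s^2 + 88*s + 12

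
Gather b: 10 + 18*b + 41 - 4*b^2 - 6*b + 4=-4*b^2 + 12*b + 55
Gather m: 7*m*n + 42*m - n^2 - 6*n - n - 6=m*(7*n + 42) - n^2 - 7*n - 6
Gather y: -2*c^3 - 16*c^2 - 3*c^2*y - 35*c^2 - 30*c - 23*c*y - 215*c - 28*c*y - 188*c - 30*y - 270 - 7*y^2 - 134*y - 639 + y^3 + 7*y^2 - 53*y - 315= -2*c^3 - 51*c^2 - 433*c + y^3 + y*(-3*c^2 - 51*c - 217) - 1224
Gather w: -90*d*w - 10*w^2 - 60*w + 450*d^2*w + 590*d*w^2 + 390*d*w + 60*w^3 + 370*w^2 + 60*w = 60*w^3 + w^2*(590*d + 360) + w*(450*d^2 + 300*d)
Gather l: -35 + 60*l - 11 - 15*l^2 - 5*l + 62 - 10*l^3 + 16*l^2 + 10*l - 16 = -10*l^3 + l^2 + 65*l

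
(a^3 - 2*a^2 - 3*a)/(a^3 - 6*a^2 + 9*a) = (a + 1)/(a - 3)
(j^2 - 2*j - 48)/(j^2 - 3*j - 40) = (j + 6)/(j + 5)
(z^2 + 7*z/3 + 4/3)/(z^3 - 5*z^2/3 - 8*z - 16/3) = 1/(z - 4)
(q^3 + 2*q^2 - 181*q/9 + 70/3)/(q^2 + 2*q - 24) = (q^2 - 4*q + 35/9)/(q - 4)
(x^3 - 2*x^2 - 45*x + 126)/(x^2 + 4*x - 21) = x - 6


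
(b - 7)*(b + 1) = b^2 - 6*b - 7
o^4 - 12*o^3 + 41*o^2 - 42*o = o*(o - 7)*(o - 3)*(o - 2)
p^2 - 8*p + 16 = (p - 4)^2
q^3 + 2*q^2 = q^2*(q + 2)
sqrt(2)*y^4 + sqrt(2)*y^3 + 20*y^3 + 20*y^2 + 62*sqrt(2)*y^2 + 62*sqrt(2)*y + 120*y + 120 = (y + 2*sqrt(2))*(y + 3*sqrt(2))*(y + 5*sqrt(2))*(sqrt(2)*y + sqrt(2))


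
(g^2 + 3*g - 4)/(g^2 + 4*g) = (g - 1)/g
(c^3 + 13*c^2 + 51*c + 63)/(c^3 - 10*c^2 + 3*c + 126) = (c^2 + 10*c + 21)/(c^2 - 13*c + 42)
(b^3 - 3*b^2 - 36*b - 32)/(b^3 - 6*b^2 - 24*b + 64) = (b + 1)/(b - 2)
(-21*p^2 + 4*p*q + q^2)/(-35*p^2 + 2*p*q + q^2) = (3*p - q)/(5*p - q)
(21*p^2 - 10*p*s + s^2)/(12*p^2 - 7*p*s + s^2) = (7*p - s)/(4*p - s)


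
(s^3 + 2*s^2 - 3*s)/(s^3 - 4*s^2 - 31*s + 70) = s*(s^2 + 2*s - 3)/(s^3 - 4*s^2 - 31*s + 70)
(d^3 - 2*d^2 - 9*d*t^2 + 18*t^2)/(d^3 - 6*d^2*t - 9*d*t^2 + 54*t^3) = (2 - d)/(-d + 6*t)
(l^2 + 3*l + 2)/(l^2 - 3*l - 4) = (l + 2)/(l - 4)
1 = 1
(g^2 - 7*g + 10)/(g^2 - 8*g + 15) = (g - 2)/(g - 3)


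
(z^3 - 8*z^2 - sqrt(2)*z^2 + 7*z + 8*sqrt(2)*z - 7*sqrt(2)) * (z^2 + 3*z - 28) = z^5 - 5*z^4 - sqrt(2)*z^4 - 45*z^3 + 5*sqrt(2)*z^3 + 45*sqrt(2)*z^2 + 245*z^2 - 245*sqrt(2)*z - 196*z + 196*sqrt(2)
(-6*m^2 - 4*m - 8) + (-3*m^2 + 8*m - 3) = -9*m^2 + 4*m - 11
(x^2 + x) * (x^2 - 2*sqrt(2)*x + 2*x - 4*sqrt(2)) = x^4 - 2*sqrt(2)*x^3 + 3*x^3 - 6*sqrt(2)*x^2 + 2*x^2 - 4*sqrt(2)*x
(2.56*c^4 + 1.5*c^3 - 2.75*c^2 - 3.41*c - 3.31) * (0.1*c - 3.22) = 0.256*c^5 - 8.0932*c^4 - 5.105*c^3 + 8.514*c^2 + 10.6492*c + 10.6582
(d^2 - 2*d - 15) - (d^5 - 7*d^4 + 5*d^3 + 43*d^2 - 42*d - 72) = -d^5 + 7*d^4 - 5*d^3 - 42*d^2 + 40*d + 57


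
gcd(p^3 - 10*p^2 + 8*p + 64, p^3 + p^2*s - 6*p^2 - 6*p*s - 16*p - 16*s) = p^2 - 6*p - 16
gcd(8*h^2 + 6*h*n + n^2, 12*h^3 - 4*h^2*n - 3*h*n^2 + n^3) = 2*h + n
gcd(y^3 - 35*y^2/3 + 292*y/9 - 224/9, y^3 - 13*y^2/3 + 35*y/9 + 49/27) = y - 7/3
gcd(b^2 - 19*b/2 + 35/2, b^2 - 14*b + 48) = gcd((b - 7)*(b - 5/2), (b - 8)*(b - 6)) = 1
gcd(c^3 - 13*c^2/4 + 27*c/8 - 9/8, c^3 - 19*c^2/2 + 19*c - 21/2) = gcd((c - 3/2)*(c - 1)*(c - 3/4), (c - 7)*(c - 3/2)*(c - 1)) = c^2 - 5*c/2 + 3/2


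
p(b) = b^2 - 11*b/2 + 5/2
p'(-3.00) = -11.50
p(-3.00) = 28.00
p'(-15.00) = -35.50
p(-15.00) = 310.00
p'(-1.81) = -9.12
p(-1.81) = 15.73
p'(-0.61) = -6.72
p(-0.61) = 6.23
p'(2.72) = -0.06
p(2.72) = -5.06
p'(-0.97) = -7.44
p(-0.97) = 8.78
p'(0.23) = -5.04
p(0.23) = 1.29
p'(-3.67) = -12.84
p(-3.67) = 36.15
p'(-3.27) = -12.04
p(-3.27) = 31.18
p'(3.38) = 1.26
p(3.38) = -4.67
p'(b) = 2*b - 11/2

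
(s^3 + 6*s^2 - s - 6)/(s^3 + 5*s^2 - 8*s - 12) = (s - 1)/(s - 2)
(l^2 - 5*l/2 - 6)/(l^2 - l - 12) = (l + 3/2)/(l + 3)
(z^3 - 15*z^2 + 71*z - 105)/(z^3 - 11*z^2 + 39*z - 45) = (z - 7)/(z - 3)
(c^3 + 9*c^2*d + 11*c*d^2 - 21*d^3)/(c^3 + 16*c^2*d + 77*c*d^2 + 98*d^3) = (c^2 + 2*c*d - 3*d^2)/(c^2 + 9*c*d + 14*d^2)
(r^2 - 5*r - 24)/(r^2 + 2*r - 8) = (r^2 - 5*r - 24)/(r^2 + 2*r - 8)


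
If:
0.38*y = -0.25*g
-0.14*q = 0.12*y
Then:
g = -1.52*y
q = -0.857142857142857*y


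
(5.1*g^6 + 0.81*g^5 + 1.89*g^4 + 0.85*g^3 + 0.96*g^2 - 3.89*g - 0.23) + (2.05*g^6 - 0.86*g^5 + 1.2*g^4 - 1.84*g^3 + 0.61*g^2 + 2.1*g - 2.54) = 7.15*g^6 - 0.0499999999999999*g^5 + 3.09*g^4 - 0.99*g^3 + 1.57*g^2 - 1.79*g - 2.77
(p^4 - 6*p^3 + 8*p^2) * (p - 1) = p^5 - 7*p^4 + 14*p^3 - 8*p^2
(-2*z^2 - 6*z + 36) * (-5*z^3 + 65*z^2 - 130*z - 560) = 10*z^5 - 100*z^4 - 310*z^3 + 4240*z^2 - 1320*z - 20160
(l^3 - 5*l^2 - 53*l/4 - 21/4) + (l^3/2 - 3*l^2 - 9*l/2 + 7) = 3*l^3/2 - 8*l^2 - 71*l/4 + 7/4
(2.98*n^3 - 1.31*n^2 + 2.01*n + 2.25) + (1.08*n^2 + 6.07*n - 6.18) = 2.98*n^3 - 0.23*n^2 + 8.08*n - 3.93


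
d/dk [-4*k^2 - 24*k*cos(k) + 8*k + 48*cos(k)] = 24*k*sin(k) - 8*k - 48*sin(k) - 24*cos(k) + 8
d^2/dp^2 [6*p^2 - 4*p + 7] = 12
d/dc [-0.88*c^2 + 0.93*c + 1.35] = 0.93 - 1.76*c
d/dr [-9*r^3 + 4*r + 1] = 4 - 27*r^2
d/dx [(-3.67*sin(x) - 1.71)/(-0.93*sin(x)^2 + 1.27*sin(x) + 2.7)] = (-3.1806*sin(x) + 1.70655*cos(2*x) - 9.44385)*cos(x)/(-0.93*sin(x)^2 + 1.27*sin(x) + 2.7)^2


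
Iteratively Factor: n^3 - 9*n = (n + 3)*(n^2 - 3*n) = n*(n + 3)*(n - 3)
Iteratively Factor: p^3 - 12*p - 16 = (p + 2)*(p^2 - 2*p - 8) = (p + 2)^2*(p - 4)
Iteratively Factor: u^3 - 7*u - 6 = (u + 1)*(u^2 - u - 6) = (u - 3)*(u + 1)*(u + 2)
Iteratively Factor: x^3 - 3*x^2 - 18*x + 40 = (x - 5)*(x^2 + 2*x - 8) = (x - 5)*(x - 2)*(x + 4)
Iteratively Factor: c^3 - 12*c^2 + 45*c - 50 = (c - 5)*(c^2 - 7*c + 10) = (c - 5)^2*(c - 2)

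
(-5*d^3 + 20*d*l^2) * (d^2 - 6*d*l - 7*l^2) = -5*d^5 + 30*d^4*l + 55*d^3*l^2 - 120*d^2*l^3 - 140*d*l^4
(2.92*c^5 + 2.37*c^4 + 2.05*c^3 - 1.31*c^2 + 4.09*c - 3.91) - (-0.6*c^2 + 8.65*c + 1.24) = 2.92*c^5 + 2.37*c^4 + 2.05*c^3 - 0.71*c^2 - 4.56*c - 5.15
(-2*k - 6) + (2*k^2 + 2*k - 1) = 2*k^2 - 7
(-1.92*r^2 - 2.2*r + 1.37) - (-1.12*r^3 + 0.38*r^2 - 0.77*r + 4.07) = 1.12*r^3 - 2.3*r^2 - 1.43*r - 2.7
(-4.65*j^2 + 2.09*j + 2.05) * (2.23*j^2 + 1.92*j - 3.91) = -10.3695*j^4 - 4.2673*j^3 + 26.7658*j^2 - 4.2359*j - 8.0155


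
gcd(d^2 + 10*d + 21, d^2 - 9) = d + 3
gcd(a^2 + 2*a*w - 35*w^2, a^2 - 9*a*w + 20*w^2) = -a + 5*w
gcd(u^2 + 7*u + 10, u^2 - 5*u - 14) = u + 2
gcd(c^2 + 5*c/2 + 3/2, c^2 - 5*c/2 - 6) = c + 3/2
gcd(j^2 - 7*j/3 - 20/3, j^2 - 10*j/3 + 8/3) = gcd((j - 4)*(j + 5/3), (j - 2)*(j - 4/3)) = 1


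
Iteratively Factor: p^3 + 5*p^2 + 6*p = (p + 2)*(p^2 + 3*p) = (p + 2)*(p + 3)*(p)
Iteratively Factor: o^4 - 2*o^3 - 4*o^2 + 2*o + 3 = (o - 3)*(o^3 + o^2 - o - 1) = (o - 3)*(o + 1)*(o^2 - 1) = (o - 3)*(o - 1)*(o + 1)*(o + 1)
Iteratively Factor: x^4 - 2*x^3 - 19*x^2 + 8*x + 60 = (x - 5)*(x^3 + 3*x^2 - 4*x - 12) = (x - 5)*(x + 3)*(x^2 - 4) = (x - 5)*(x - 2)*(x + 3)*(x + 2)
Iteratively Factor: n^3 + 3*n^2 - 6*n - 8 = (n - 2)*(n^2 + 5*n + 4) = (n - 2)*(n + 4)*(n + 1)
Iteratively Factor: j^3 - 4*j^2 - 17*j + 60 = (j + 4)*(j^2 - 8*j + 15) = (j - 5)*(j + 4)*(j - 3)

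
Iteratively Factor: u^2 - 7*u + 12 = (u - 3)*(u - 4)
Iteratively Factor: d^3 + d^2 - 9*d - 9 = (d + 1)*(d^2 - 9) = (d + 1)*(d + 3)*(d - 3)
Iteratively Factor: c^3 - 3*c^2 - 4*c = (c + 1)*(c^2 - 4*c) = (c - 4)*(c + 1)*(c)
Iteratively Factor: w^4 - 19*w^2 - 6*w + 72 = (w + 3)*(w^3 - 3*w^2 - 10*w + 24) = (w - 4)*(w + 3)*(w^2 + w - 6) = (w - 4)*(w + 3)^2*(w - 2)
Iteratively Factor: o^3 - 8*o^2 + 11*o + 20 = (o - 4)*(o^2 - 4*o - 5) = (o - 4)*(o + 1)*(o - 5)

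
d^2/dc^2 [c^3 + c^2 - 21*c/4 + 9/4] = 6*c + 2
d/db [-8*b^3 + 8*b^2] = 8*b*(2 - 3*b)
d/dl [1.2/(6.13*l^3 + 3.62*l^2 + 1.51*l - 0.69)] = (-22.068*l^2 - 8.688*l - 1.812)/(6.13*l^3 + 3.62*l^2 + 1.51*l - 0.69)^2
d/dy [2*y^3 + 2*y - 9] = 6*y^2 + 2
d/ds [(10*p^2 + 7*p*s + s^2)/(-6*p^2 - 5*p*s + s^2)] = 4*p*(2*p^2 - 8*p*s - 3*s^2)/(36*p^4 + 60*p^3*s + 13*p^2*s^2 - 10*p*s^3 + s^4)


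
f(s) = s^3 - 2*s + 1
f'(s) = 3*s^2 - 2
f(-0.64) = 2.02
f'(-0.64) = -0.77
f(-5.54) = -157.95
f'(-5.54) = 90.07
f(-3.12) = -23.13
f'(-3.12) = 27.20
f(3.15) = 25.96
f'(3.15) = 27.77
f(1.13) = 0.18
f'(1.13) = 1.83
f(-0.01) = 1.02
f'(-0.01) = -2.00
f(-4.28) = -68.84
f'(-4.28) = 52.96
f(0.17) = 0.66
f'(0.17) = -1.91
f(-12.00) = -1703.00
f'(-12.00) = 430.00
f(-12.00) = -1703.00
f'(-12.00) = 430.00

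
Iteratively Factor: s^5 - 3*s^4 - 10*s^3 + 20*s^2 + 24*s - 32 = (s - 1)*(s^4 - 2*s^3 - 12*s^2 + 8*s + 32) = (s - 2)*(s - 1)*(s^3 - 12*s - 16) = (s - 4)*(s - 2)*(s - 1)*(s^2 + 4*s + 4) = (s - 4)*(s - 2)*(s - 1)*(s + 2)*(s + 2)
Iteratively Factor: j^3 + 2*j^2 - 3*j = (j)*(j^2 + 2*j - 3) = j*(j - 1)*(j + 3)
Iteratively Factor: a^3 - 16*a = (a - 4)*(a^2 + 4*a) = a*(a - 4)*(a + 4)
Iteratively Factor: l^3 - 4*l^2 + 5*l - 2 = (l - 1)*(l^2 - 3*l + 2) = (l - 2)*(l - 1)*(l - 1)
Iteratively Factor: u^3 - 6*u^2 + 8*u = (u - 2)*(u^2 - 4*u) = (u - 4)*(u - 2)*(u)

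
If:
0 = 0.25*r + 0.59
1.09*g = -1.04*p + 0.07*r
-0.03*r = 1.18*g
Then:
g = 0.06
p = -0.22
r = -2.36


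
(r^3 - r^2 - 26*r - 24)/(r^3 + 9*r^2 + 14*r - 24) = (r^2 - 5*r - 6)/(r^2 + 5*r - 6)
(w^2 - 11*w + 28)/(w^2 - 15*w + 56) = (w - 4)/(w - 8)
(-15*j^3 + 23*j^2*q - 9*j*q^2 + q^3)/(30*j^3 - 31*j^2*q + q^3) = (-3*j + q)/(6*j + q)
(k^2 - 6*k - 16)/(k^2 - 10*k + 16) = (k + 2)/(k - 2)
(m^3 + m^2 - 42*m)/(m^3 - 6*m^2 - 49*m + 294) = m/(m - 7)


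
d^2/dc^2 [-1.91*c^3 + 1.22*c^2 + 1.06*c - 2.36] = 2.44 - 11.46*c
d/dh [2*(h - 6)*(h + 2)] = 4*h - 8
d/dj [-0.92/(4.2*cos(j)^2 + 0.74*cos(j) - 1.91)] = -(7.728*cos(j) + 0.6808)*sin(j)/(4.2*cos(j)^2 + 0.74*cos(j) - 1.91)^2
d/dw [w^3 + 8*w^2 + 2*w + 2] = 3*w^2 + 16*w + 2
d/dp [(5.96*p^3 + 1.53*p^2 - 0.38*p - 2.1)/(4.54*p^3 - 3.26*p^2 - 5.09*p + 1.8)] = (-1.4210854715202e-14*p^5 - 26.3758*p^4 - 57.2224*p^3 + 51.7595*p^2 - 8.184*p - 11.373)/(20.6116*p^6 - 29.6008*p^5 - 35.5896*p^4 + 49.5308*p^3 + 14.1721*p^2 - 18.324*p + 3.24)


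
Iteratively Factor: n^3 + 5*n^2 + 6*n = (n + 3)*(n^2 + 2*n) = n*(n + 3)*(n + 2)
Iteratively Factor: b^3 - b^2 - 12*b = (b - 4)*(b^2 + 3*b) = (b - 4)*(b + 3)*(b)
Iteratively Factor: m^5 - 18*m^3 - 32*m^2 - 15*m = (m + 1)*(m^4 - m^3 - 17*m^2 - 15*m) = (m - 5)*(m + 1)*(m^3 + 4*m^2 + 3*m) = (m - 5)*(m + 1)^2*(m^2 + 3*m) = m*(m - 5)*(m + 1)^2*(m + 3)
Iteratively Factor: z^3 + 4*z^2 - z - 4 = (z - 1)*(z^2 + 5*z + 4) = (z - 1)*(z + 4)*(z + 1)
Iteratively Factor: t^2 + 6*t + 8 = (t + 4)*(t + 2)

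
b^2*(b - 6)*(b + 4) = b^4 - 2*b^3 - 24*b^2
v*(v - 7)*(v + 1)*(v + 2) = v^4 - 4*v^3 - 19*v^2 - 14*v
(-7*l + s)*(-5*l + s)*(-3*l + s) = -105*l^3 + 71*l^2*s - 15*l*s^2 + s^3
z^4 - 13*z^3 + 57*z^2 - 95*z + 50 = (z - 5)^2*(z - 2)*(z - 1)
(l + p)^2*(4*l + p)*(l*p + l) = 4*l^4*p + 4*l^4 + 9*l^3*p^2 + 9*l^3*p + 6*l^2*p^3 + 6*l^2*p^2 + l*p^4 + l*p^3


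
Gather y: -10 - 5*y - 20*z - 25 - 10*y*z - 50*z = y*(-10*z - 5) - 70*z - 35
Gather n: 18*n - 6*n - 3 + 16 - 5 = 12*n + 8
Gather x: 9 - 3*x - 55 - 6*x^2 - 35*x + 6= -6*x^2 - 38*x - 40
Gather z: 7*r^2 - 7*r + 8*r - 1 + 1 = 7*r^2 + r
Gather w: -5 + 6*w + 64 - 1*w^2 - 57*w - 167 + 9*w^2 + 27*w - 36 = 8*w^2 - 24*w - 144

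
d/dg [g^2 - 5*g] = 2*g - 5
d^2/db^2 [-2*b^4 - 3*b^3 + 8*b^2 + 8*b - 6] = -24*b^2 - 18*b + 16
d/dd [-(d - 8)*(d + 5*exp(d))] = -5*d*exp(d) - 2*d + 35*exp(d) + 8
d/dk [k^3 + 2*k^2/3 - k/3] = 3*k^2 + 4*k/3 - 1/3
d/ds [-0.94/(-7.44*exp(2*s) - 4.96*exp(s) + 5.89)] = (-13.9872*exp(s) - 4.6624)*exp(s)/(7.44*exp(2*s) + 4.96*exp(s) - 5.89)^2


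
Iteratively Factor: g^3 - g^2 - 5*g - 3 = (g - 3)*(g^2 + 2*g + 1) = (g - 3)*(g + 1)*(g + 1)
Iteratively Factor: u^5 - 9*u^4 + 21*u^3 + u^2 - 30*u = (u - 3)*(u^4 - 6*u^3 + 3*u^2 + 10*u) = (u - 3)*(u - 2)*(u^3 - 4*u^2 - 5*u) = u*(u - 3)*(u - 2)*(u^2 - 4*u - 5) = u*(u - 5)*(u - 3)*(u - 2)*(u + 1)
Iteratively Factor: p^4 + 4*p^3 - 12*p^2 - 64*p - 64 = (p + 2)*(p^3 + 2*p^2 - 16*p - 32) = (p - 4)*(p + 2)*(p^2 + 6*p + 8) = (p - 4)*(p + 2)*(p + 4)*(p + 2)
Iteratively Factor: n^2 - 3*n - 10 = (n + 2)*(n - 5)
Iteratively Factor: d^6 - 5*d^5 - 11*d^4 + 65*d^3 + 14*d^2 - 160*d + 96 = (d + 2)*(d^5 - 7*d^4 + 3*d^3 + 59*d^2 - 104*d + 48) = (d + 2)*(d + 3)*(d^4 - 10*d^3 + 33*d^2 - 40*d + 16) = (d - 4)*(d + 2)*(d + 3)*(d^3 - 6*d^2 + 9*d - 4) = (d - 4)*(d - 1)*(d + 2)*(d + 3)*(d^2 - 5*d + 4) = (d - 4)^2*(d - 1)*(d + 2)*(d + 3)*(d - 1)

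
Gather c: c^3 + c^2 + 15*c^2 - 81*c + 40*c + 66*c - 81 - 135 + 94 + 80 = c^3 + 16*c^2 + 25*c - 42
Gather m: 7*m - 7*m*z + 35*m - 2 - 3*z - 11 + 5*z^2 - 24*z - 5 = m*(42 - 7*z) + 5*z^2 - 27*z - 18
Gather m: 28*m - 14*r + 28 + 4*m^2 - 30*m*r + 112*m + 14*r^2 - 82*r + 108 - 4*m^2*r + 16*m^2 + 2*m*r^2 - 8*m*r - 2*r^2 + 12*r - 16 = m^2*(20 - 4*r) + m*(2*r^2 - 38*r + 140) + 12*r^2 - 84*r + 120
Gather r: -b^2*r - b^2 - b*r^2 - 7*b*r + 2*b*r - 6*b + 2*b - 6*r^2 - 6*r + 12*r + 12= -b^2 - 4*b + r^2*(-b - 6) + r*(-b^2 - 5*b + 6) + 12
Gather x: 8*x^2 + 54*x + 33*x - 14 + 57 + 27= 8*x^2 + 87*x + 70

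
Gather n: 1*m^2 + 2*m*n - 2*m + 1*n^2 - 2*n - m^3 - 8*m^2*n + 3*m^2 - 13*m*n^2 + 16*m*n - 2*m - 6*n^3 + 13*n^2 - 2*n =-m^3 + 4*m^2 - 4*m - 6*n^3 + n^2*(14 - 13*m) + n*(-8*m^2 + 18*m - 4)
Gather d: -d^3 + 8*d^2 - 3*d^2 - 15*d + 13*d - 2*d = -d^3 + 5*d^2 - 4*d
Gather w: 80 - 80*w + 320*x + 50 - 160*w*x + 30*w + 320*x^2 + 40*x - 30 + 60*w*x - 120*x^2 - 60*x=w*(-100*x - 50) + 200*x^2 + 300*x + 100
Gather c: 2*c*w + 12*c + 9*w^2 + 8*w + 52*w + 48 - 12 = c*(2*w + 12) + 9*w^2 + 60*w + 36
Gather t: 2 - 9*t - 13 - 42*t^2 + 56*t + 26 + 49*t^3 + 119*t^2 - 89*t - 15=49*t^3 + 77*t^2 - 42*t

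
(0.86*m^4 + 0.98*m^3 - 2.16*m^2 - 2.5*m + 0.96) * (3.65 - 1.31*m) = -1.1266*m^5 + 1.8552*m^4 + 6.4066*m^3 - 4.609*m^2 - 10.3826*m + 3.504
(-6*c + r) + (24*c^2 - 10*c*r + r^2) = 24*c^2 - 10*c*r - 6*c + r^2 + r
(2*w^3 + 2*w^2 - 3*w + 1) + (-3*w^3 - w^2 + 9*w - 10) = -w^3 + w^2 + 6*w - 9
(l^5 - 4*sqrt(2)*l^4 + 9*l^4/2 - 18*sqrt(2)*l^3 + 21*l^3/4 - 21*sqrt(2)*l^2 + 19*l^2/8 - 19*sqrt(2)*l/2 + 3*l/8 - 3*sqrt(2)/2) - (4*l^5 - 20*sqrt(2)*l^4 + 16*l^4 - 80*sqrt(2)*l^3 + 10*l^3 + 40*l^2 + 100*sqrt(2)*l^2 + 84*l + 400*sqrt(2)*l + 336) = -3*l^5 - 23*l^4/2 + 16*sqrt(2)*l^4 - 19*l^3/4 + 62*sqrt(2)*l^3 - 121*sqrt(2)*l^2 - 301*l^2/8 - 819*sqrt(2)*l/2 - 669*l/8 - 336 - 3*sqrt(2)/2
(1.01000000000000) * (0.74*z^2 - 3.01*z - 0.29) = 0.7474*z^2 - 3.0401*z - 0.2929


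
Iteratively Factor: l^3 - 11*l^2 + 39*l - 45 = (l - 3)*(l^2 - 8*l + 15) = (l - 3)^2*(l - 5)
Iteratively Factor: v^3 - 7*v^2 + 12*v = (v - 4)*(v^2 - 3*v) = v*(v - 4)*(v - 3)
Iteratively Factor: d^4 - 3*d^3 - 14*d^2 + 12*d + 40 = (d + 2)*(d^3 - 5*d^2 - 4*d + 20) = (d - 2)*(d + 2)*(d^2 - 3*d - 10) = (d - 5)*(d - 2)*(d + 2)*(d + 2)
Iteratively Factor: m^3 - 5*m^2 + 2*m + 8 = (m - 4)*(m^2 - m - 2) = (m - 4)*(m - 2)*(m + 1)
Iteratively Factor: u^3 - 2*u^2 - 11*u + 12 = (u - 1)*(u^2 - u - 12) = (u - 4)*(u - 1)*(u + 3)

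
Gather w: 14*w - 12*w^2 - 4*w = -12*w^2 + 10*w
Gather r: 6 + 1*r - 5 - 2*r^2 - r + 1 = 2 - 2*r^2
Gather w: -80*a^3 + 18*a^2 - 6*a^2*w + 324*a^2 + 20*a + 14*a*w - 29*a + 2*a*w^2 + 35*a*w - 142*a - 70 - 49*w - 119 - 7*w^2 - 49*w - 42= -80*a^3 + 342*a^2 - 151*a + w^2*(2*a - 7) + w*(-6*a^2 + 49*a - 98) - 231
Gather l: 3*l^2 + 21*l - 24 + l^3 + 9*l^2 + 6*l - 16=l^3 + 12*l^2 + 27*l - 40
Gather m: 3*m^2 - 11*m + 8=3*m^2 - 11*m + 8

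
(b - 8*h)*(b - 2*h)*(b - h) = b^3 - 11*b^2*h + 26*b*h^2 - 16*h^3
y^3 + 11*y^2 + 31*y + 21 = (y + 1)*(y + 3)*(y + 7)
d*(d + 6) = d^2 + 6*d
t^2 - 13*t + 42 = (t - 7)*(t - 6)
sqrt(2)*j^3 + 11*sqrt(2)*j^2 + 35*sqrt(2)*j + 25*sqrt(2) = (j + 5)^2*(sqrt(2)*j + sqrt(2))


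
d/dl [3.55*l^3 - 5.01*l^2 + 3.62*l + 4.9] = 10.65*l^2 - 10.02*l + 3.62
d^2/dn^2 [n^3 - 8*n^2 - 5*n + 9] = 6*n - 16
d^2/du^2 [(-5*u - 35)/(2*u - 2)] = -40/(u - 1)^3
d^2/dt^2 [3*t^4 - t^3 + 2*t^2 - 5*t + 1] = 36*t^2 - 6*t + 4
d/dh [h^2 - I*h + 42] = 2*h - I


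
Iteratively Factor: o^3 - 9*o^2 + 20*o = (o - 5)*(o^2 - 4*o) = (o - 5)*(o - 4)*(o)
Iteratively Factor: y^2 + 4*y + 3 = (y + 1)*(y + 3)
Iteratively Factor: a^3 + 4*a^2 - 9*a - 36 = (a - 3)*(a^2 + 7*a + 12) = (a - 3)*(a + 3)*(a + 4)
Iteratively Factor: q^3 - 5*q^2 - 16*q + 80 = (q - 4)*(q^2 - q - 20) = (q - 5)*(q - 4)*(q + 4)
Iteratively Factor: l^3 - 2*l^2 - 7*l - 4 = (l + 1)*(l^2 - 3*l - 4) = (l + 1)^2*(l - 4)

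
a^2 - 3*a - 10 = (a - 5)*(a + 2)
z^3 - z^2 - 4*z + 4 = (z - 2)*(z - 1)*(z + 2)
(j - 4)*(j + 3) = j^2 - j - 12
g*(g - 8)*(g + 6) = g^3 - 2*g^2 - 48*g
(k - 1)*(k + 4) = k^2 + 3*k - 4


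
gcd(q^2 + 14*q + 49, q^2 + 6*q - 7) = q + 7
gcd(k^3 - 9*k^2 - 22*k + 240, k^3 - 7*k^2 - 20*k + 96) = k - 8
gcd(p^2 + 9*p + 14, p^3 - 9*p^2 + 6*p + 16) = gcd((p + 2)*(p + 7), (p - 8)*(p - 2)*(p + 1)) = 1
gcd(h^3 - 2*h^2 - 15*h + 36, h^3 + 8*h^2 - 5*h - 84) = h^2 + h - 12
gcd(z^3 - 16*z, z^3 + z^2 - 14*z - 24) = z - 4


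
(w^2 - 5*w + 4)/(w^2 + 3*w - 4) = (w - 4)/(w + 4)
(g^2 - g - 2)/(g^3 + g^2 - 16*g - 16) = (g - 2)/(g^2 - 16)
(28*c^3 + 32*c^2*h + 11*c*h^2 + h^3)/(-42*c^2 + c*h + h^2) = (-4*c^2 - 4*c*h - h^2)/(6*c - h)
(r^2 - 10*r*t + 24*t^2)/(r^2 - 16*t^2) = (r - 6*t)/(r + 4*t)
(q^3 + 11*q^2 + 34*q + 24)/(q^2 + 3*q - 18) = (q^2 + 5*q + 4)/(q - 3)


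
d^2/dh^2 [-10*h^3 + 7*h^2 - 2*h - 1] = 14 - 60*h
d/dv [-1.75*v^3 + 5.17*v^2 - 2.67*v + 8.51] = -5.25*v^2 + 10.34*v - 2.67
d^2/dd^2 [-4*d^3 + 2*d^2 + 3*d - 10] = 4 - 24*d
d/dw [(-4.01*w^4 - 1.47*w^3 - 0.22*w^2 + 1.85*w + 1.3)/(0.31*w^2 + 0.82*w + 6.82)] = (-2.4862*w^5 - 10.3203*w^4 - 111.8036*w^3 - 30.8301*w^2 - 3.8068*w + 11.551)/(0.0961*w^4 + 0.5084*w^3 + 4.9008*w^2 + 11.1848*w + 46.5124)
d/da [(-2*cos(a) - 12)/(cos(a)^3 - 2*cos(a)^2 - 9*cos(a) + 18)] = 2*(45*cos(a)/2 - 8*cos(2*a) - cos(3*a)/2 + 64)*sin(a)/(cos(a)^3 - 2*cos(a)^2 - 9*cos(a) + 18)^2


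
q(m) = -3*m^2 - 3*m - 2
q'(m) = -6*m - 3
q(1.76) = -16.57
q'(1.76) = -13.56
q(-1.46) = -4.01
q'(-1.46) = 5.76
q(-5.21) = -67.80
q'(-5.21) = 28.26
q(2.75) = -32.94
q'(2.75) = -19.50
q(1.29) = -10.86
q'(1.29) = -10.74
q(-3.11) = -21.69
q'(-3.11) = 15.66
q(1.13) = -9.22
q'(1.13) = -9.78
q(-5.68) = -81.75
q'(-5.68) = 31.08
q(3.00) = -38.00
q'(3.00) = -21.00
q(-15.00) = -632.00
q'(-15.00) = 87.00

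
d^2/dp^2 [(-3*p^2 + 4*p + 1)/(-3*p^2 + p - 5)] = 6*(-9*p^3 - 54*p^2 + 63*p + 23)/(27*p^6 - 27*p^5 + 144*p^4 - 91*p^3 + 240*p^2 - 75*p + 125)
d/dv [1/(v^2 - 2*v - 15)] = 2*(1 - v)/(-v^2 + 2*v + 15)^2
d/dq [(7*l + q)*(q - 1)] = 7*l + 2*q - 1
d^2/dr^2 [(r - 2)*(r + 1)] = 2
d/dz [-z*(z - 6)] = 6 - 2*z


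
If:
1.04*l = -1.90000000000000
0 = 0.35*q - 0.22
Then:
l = -1.83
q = 0.63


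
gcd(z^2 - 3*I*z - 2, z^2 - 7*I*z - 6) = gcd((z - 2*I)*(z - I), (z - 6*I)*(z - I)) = z - I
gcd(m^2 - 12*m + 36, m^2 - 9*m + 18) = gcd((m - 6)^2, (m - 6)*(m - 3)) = m - 6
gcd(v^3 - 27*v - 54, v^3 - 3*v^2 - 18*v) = v^2 - 3*v - 18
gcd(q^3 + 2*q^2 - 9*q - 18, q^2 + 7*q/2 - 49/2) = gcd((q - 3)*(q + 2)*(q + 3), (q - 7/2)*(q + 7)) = 1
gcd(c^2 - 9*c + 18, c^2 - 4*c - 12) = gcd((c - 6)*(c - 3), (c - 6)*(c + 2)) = c - 6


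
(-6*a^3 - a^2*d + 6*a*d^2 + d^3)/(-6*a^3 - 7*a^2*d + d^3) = (6*a^2 - 5*a*d - d^2)/(6*a^2 + a*d - d^2)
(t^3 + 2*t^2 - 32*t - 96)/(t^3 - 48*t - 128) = (t - 6)/(t - 8)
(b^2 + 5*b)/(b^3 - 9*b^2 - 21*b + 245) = b/(b^2 - 14*b + 49)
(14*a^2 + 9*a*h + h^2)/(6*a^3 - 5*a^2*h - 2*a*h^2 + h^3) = (7*a + h)/(3*a^2 - 4*a*h + h^2)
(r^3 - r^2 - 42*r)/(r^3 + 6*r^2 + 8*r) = (r^2 - r - 42)/(r^2 + 6*r + 8)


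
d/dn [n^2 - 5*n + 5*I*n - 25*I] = 2*n - 5 + 5*I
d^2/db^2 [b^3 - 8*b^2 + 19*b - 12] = 6*b - 16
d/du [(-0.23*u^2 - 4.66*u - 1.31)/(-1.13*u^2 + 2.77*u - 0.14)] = (-5.9029*u^2 - 2.8962*u + 4.2811)/(1.2769*u^4 - 6.2602*u^3 + 7.9893*u^2 - 0.7756*u + 0.0196)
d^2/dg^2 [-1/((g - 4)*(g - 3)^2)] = 2*(-3*(g - 4)^2 - 2*(g - 4)*(g - 3) - (g - 3)^2)/((g - 4)^3*(g - 3)^4)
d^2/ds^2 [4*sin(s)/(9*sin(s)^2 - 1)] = 4*(-81*sin(s)^4 + 108*sin(s)^2 + 53)*sin(s)/((3*sin(s) - 1)^3*(3*sin(s) + 1)^3)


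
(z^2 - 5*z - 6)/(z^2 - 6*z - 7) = (z - 6)/(z - 7)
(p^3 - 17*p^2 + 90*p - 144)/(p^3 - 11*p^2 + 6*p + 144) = (p - 3)/(p + 3)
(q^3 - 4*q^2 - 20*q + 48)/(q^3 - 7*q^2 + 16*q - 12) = (q^2 - 2*q - 24)/(q^2 - 5*q + 6)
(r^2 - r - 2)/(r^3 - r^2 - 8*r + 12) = (r + 1)/(r^2 + r - 6)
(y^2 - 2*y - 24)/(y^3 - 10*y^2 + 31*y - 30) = (y^2 - 2*y - 24)/(y^3 - 10*y^2 + 31*y - 30)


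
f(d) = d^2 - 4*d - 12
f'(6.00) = 8.00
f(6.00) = 0.00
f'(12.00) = 20.00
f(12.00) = 84.00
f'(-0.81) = -5.62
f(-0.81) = -8.10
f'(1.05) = -1.90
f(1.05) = -15.10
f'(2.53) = 1.06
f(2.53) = -15.72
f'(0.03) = -3.94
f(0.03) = -12.12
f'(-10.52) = -25.04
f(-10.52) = 140.75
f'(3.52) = 3.04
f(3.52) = -13.69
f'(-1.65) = -7.30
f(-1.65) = -2.68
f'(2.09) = 0.18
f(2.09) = -15.99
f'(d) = 2*d - 4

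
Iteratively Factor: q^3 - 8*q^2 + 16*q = (q - 4)*(q^2 - 4*q) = q*(q - 4)*(q - 4)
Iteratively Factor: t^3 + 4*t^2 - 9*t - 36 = (t - 3)*(t^2 + 7*t + 12) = (t - 3)*(t + 4)*(t + 3)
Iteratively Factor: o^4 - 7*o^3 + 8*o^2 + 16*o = (o)*(o^3 - 7*o^2 + 8*o + 16) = o*(o - 4)*(o^2 - 3*o - 4) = o*(o - 4)*(o + 1)*(o - 4)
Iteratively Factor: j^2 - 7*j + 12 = (j - 3)*(j - 4)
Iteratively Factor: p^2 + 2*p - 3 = (p + 3)*(p - 1)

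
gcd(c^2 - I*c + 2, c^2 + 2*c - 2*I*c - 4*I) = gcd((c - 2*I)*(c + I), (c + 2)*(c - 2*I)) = c - 2*I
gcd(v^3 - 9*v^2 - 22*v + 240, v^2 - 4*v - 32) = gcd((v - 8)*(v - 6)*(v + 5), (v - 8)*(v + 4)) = v - 8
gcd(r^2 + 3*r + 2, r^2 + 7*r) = 1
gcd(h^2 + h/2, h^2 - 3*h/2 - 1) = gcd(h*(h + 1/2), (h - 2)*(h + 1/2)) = h + 1/2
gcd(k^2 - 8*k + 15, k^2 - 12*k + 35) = k - 5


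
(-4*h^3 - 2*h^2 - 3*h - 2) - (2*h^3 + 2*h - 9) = -6*h^3 - 2*h^2 - 5*h + 7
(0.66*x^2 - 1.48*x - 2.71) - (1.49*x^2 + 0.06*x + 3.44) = -0.83*x^2 - 1.54*x - 6.15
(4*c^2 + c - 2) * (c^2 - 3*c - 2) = 4*c^4 - 11*c^3 - 13*c^2 + 4*c + 4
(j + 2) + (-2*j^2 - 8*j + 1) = -2*j^2 - 7*j + 3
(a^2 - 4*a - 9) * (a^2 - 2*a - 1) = a^4 - 6*a^3 - 2*a^2 + 22*a + 9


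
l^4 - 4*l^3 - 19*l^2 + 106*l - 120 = (l - 4)*(l - 3)*(l - 2)*(l + 5)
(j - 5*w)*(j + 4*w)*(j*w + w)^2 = j^4*w^2 - j^3*w^3 + 2*j^3*w^2 - 20*j^2*w^4 - 2*j^2*w^3 + j^2*w^2 - 40*j*w^4 - j*w^3 - 20*w^4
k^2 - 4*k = k*(k - 4)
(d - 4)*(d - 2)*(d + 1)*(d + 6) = d^4 + d^3 - 28*d^2 + 20*d + 48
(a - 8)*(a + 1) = a^2 - 7*a - 8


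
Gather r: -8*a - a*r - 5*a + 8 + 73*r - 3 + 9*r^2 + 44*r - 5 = -13*a + 9*r^2 + r*(117 - a)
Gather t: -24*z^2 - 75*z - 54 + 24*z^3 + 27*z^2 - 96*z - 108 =24*z^3 + 3*z^2 - 171*z - 162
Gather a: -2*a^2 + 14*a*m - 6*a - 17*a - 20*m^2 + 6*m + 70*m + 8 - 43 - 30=-2*a^2 + a*(14*m - 23) - 20*m^2 + 76*m - 65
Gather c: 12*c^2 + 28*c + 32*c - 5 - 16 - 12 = 12*c^2 + 60*c - 33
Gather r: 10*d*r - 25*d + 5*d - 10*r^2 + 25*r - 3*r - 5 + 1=-20*d - 10*r^2 + r*(10*d + 22) - 4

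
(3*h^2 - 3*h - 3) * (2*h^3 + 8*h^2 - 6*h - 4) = 6*h^5 + 18*h^4 - 48*h^3 - 18*h^2 + 30*h + 12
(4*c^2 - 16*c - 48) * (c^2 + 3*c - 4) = 4*c^4 - 4*c^3 - 112*c^2 - 80*c + 192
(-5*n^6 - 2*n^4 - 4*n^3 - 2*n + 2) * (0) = 0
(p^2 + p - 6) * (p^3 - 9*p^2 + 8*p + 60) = p^5 - 8*p^4 - 7*p^3 + 122*p^2 + 12*p - 360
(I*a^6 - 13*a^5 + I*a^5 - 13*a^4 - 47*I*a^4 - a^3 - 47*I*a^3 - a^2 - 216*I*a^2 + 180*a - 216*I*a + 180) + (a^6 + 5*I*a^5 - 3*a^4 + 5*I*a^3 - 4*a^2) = a^6 + I*a^6 - 13*a^5 + 6*I*a^5 - 16*a^4 - 47*I*a^4 - a^3 - 42*I*a^3 - 5*a^2 - 216*I*a^2 + 180*a - 216*I*a + 180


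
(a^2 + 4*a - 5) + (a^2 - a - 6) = 2*a^2 + 3*a - 11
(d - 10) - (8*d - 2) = -7*d - 8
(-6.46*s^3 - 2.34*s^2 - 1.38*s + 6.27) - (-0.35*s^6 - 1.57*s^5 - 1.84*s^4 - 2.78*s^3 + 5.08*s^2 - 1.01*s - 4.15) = 0.35*s^6 + 1.57*s^5 + 1.84*s^4 - 3.68*s^3 - 7.42*s^2 - 0.37*s + 10.42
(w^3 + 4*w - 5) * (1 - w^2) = -w^5 - 3*w^3 + 5*w^2 + 4*w - 5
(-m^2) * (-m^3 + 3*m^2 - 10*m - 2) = m^5 - 3*m^4 + 10*m^3 + 2*m^2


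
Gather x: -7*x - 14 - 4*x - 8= -11*x - 22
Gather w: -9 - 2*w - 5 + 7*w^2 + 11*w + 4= 7*w^2 + 9*w - 10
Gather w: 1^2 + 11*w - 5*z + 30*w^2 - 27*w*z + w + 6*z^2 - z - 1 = 30*w^2 + w*(12 - 27*z) + 6*z^2 - 6*z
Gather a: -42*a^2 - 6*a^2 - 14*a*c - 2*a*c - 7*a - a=-48*a^2 + a*(-16*c - 8)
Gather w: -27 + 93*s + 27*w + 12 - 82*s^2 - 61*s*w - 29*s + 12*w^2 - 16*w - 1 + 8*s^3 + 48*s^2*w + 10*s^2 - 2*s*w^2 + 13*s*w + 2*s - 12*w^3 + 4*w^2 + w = 8*s^3 - 72*s^2 + 66*s - 12*w^3 + w^2*(16 - 2*s) + w*(48*s^2 - 48*s + 12) - 16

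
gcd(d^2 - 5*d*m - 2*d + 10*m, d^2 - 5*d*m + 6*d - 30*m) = d - 5*m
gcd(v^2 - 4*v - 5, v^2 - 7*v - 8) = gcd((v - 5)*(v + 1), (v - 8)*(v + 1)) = v + 1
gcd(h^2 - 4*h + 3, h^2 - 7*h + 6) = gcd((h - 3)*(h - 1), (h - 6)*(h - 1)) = h - 1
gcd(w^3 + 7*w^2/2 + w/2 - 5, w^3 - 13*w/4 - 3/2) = 1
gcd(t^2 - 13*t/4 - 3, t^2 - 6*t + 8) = t - 4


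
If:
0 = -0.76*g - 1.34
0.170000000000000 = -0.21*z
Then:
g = -1.76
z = -0.81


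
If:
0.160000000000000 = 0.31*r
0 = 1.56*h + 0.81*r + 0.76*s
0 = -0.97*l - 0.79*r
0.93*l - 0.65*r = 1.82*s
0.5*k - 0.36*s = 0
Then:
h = -0.07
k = -0.29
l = -0.42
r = 0.52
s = -0.40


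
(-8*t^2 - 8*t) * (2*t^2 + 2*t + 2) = -16*t^4 - 32*t^3 - 32*t^2 - 16*t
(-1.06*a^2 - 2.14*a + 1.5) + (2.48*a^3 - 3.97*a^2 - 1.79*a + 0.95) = 2.48*a^3 - 5.03*a^2 - 3.93*a + 2.45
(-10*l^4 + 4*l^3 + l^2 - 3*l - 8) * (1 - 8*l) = 80*l^5 - 42*l^4 - 4*l^3 + 25*l^2 + 61*l - 8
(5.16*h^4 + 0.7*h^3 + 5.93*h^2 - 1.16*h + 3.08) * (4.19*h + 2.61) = 21.6204*h^5 + 16.4006*h^4 + 26.6737*h^3 + 10.6169*h^2 + 9.8776*h + 8.0388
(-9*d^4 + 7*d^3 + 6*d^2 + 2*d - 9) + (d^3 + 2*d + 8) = -9*d^4 + 8*d^3 + 6*d^2 + 4*d - 1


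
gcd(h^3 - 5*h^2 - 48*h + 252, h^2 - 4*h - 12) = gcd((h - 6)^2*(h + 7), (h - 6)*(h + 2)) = h - 6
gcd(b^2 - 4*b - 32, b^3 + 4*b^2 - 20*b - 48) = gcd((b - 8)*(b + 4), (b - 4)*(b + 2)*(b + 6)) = 1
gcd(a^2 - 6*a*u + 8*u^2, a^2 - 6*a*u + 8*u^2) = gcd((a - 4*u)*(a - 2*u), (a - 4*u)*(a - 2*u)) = a^2 - 6*a*u + 8*u^2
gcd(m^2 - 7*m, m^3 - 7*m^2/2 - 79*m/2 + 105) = m - 7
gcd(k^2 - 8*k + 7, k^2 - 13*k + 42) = k - 7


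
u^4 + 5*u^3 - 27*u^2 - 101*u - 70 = (u - 5)*(u + 1)*(u + 2)*(u + 7)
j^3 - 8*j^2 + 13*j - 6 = (j - 6)*(j - 1)^2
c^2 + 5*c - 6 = (c - 1)*(c + 6)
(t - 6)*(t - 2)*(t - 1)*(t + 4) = t^4 - 5*t^3 - 16*t^2 + 68*t - 48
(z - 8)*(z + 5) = z^2 - 3*z - 40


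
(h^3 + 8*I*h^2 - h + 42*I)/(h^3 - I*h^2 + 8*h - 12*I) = (h + 7*I)/(h - 2*I)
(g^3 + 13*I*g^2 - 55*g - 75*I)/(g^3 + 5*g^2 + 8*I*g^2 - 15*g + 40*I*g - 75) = (g + 5*I)/(g + 5)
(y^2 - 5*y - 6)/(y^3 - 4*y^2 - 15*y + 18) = (y + 1)/(y^2 + 2*y - 3)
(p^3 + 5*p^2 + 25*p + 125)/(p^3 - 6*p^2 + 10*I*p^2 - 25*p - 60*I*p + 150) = (p^2 + 5*p*(1 - I) - 25*I)/(p^2 + p*(-6 + 5*I) - 30*I)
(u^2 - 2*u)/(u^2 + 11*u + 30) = u*(u - 2)/(u^2 + 11*u + 30)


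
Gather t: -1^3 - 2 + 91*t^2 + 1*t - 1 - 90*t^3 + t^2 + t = -90*t^3 + 92*t^2 + 2*t - 4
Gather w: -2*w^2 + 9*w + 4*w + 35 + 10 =-2*w^2 + 13*w + 45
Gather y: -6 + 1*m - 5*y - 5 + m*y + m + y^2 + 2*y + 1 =2*m + y^2 + y*(m - 3) - 10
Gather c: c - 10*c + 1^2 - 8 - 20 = -9*c - 27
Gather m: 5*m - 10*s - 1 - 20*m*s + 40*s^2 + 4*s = m*(5 - 20*s) + 40*s^2 - 6*s - 1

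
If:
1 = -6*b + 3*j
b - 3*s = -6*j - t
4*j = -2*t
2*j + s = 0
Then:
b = -10/63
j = 1/63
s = -2/63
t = -2/63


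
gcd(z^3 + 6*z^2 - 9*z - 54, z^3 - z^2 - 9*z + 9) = z^2 - 9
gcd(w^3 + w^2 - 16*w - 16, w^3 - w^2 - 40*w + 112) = w - 4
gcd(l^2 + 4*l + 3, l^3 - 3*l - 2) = l + 1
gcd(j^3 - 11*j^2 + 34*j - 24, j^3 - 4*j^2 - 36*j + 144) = j^2 - 10*j + 24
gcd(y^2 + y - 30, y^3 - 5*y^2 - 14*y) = 1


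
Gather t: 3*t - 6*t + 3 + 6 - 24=-3*t - 15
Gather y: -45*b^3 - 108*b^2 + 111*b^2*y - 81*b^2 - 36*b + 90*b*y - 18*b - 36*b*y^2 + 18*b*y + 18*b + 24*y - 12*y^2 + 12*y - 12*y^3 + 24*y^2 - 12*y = -45*b^3 - 189*b^2 - 36*b - 12*y^3 + y^2*(12 - 36*b) + y*(111*b^2 + 108*b + 24)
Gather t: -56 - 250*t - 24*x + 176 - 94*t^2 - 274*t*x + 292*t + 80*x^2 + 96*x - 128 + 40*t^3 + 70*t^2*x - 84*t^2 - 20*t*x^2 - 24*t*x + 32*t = 40*t^3 + t^2*(70*x - 178) + t*(-20*x^2 - 298*x + 74) + 80*x^2 + 72*x - 8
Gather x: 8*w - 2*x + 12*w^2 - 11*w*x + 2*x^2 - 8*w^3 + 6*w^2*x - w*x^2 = -8*w^3 + 12*w^2 + 8*w + x^2*(2 - w) + x*(6*w^2 - 11*w - 2)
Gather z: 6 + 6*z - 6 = 6*z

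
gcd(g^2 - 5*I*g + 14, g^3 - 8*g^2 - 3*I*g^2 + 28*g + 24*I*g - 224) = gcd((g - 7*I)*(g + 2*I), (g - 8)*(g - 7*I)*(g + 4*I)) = g - 7*I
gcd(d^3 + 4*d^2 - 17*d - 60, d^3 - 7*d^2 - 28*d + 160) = d^2 + d - 20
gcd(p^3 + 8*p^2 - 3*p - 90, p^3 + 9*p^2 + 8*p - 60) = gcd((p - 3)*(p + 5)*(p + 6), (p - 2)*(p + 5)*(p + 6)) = p^2 + 11*p + 30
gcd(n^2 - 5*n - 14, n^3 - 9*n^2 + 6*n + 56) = n^2 - 5*n - 14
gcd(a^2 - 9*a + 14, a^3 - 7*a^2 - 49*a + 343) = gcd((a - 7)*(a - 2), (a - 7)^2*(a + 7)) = a - 7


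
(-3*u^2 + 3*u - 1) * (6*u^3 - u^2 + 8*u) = -18*u^5 + 21*u^4 - 33*u^3 + 25*u^2 - 8*u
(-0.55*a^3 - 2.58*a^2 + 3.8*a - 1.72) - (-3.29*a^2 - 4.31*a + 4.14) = -0.55*a^3 + 0.71*a^2 + 8.11*a - 5.86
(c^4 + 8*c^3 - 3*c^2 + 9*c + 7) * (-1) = -c^4 - 8*c^3 + 3*c^2 - 9*c - 7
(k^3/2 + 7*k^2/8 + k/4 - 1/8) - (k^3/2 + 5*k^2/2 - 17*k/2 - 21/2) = -13*k^2/8 + 35*k/4 + 83/8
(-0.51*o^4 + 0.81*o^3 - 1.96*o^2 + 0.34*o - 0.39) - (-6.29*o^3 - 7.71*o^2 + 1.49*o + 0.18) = -0.51*o^4 + 7.1*o^3 + 5.75*o^2 - 1.15*o - 0.57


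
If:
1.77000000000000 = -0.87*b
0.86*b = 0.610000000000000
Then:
No Solution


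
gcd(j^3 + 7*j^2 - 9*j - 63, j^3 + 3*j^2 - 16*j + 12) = 1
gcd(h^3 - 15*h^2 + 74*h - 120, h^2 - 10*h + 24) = h^2 - 10*h + 24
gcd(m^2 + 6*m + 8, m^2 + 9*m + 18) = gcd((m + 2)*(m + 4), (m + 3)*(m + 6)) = 1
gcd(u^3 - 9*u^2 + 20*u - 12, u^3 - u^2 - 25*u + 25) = u - 1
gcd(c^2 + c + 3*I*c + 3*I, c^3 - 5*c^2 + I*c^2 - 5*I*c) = 1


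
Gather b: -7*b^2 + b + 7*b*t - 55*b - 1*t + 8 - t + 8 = -7*b^2 + b*(7*t - 54) - 2*t + 16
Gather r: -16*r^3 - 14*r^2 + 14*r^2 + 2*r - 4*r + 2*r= -16*r^3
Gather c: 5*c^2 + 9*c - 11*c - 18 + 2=5*c^2 - 2*c - 16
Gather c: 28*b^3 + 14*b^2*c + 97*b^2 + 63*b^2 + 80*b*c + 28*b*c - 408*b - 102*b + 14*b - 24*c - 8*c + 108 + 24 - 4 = 28*b^3 + 160*b^2 - 496*b + c*(14*b^2 + 108*b - 32) + 128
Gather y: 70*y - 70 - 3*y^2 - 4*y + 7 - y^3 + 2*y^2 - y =-y^3 - y^2 + 65*y - 63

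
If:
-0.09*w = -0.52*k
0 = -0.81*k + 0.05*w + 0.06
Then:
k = 0.12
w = 0.67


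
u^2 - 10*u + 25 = (u - 5)^2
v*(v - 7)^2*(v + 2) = v^4 - 12*v^3 + 21*v^2 + 98*v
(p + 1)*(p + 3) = p^2 + 4*p + 3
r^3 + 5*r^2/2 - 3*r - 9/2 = (r - 3/2)*(r + 1)*(r + 3)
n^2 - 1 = (n - 1)*(n + 1)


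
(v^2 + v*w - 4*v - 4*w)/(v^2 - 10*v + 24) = (v + w)/(v - 6)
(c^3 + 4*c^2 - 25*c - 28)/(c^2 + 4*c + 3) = (c^2 + 3*c - 28)/(c + 3)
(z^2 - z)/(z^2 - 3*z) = (z - 1)/(z - 3)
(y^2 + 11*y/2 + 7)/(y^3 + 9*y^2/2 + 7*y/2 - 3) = (2*y + 7)/(2*y^2 + 5*y - 3)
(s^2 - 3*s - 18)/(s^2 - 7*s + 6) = (s + 3)/(s - 1)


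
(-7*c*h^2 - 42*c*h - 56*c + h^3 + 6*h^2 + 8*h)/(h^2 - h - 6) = (-7*c*h - 28*c + h^2 + 4*h)/(h - 3)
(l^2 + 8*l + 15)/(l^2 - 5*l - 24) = (l + 5)/(l - 8)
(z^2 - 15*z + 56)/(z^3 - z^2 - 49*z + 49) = (z - 8)/(z^2 + 6*z - 7)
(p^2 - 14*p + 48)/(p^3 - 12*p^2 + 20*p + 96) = 1/(p + 2)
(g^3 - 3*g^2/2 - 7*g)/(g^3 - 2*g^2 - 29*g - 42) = g*(2*g - 7)/(2*(g^2 - 4*g - 21))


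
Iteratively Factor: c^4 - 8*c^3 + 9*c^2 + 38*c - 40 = (c + 2)*(c^3 - 10*c^2 + 29*c - 20) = (c - 5)*(c + 2)*(c^2 - 5*c + 4) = (c - 5)*(c - 4)*(c + 2)*(c - 1)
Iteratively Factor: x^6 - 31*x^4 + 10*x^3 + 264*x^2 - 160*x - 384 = (x - 2)*(x^5 + 2*x^4 - 27*x^3 - 44*x^2 + 176*x + 192) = (x - 2)*(x + 4)*(x^4 - 2*x^3 - 19*x^2 + 32*x + 48) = (x - 4)*(x - 2)*(x + 4)*(x^3 + 2*x^2 - 11*x - 12) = (x - 4)*(x - 3)*(x - 2)*(x + 4)*(x^2 + 5*x + 4) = (x - 4)*(x - 3)*(x - 2)*(x + 1)*(x + 4)*(x + 4)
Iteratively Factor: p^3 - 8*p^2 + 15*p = (p)*(p^2 - 8*p + 15) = p*(p - 3)*(p - 5)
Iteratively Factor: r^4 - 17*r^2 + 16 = (r - 1)*(r^3 + r^2 - 16*r - 16) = (r - 4)*(r - 1)*(r^2 + 5*r + 4) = (r - 4)*(r - 1)*(r + 4)*(r + 1)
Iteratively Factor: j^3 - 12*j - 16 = (j + 2)*(j^2 - 2*j - 8) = (j + 2)^2*(j - 4)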